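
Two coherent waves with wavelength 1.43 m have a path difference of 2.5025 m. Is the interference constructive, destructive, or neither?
neither (partial) — path difference = 1.75λ, neither a whole number of wavelengths nor an odd multiple of λ/2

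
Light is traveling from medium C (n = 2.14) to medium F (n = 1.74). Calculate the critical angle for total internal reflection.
θc = arcsin(n₂/n₁) = 54.4°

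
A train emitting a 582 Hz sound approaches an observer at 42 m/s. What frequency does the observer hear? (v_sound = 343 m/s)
f_obs = f·v/(v − v_s) = 663.2 Hz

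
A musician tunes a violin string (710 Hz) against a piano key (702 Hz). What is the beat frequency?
8 Hz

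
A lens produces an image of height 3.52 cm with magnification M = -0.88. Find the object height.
ho = |hi|/|M| = 4 cm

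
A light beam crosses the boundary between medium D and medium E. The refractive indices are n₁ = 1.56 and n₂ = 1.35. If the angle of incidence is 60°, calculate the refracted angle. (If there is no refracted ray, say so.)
sin θ₂ = (n₁/n₂)·sin θ₁ = 1.001 > 1, so there is no refracted ray — the light undergoes total internal reflection.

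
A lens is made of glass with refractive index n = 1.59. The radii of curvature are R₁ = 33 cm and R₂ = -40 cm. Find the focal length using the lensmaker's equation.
1/f = (n − 1)(1/R₁ − 1/R₂) → f = 30.65 cm (converging lens)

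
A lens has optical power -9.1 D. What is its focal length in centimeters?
f = 1/P = -10.99 cm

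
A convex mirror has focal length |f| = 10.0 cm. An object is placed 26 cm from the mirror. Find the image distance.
f = −10.0 cm (convex); 1/di = 1/f − 1/do → di = -7.222 cm (virtual image, behind mirror)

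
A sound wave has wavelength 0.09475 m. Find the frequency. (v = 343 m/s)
f = v/λ = 3620 Hz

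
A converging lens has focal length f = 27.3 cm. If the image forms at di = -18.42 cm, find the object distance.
1/do = 1/f − 1/di → do = 11 cm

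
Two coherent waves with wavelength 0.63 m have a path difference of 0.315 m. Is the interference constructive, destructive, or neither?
destructive — path difference = 0.5λ, an odd multiple of λ/2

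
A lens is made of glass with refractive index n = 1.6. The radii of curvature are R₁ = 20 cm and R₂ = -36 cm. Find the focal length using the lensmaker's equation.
1/f = (n − 1)(1/R₁ − 1/R₂) → f = 21.43 cm (converging lens)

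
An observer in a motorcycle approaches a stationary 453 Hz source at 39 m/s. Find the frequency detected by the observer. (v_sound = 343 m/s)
f_obs = f·(v + v_o)/v = 504.5 Hz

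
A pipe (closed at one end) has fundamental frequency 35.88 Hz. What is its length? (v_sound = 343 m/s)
L = v/(4f₁) = 2.39 m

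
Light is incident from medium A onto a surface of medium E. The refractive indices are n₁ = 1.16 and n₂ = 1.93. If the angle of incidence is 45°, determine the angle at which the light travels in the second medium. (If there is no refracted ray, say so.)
sin θ₂ = (n₁/n₂)·sin θ₁ = 0.425 → θ₂ = 25.15°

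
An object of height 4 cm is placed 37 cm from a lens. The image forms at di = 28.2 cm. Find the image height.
hi = (-di/do) × ho = -3.049 cm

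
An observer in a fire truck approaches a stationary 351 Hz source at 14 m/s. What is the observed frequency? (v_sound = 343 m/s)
f_obs = f·(v + v_o)/v = 365.3 Hz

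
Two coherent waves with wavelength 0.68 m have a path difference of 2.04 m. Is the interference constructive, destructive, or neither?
constructive — path difference = 3λ, a whole number of wavelengths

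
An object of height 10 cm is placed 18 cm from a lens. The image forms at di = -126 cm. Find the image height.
hi = (-di/do) × ho = 70 cm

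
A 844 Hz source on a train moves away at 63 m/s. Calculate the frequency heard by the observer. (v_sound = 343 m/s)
f_obs = f·v/(v + v_s) = 713 Hz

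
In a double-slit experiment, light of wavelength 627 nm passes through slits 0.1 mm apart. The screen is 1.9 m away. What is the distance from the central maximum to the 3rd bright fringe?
y = mλL/d = 35.74 mm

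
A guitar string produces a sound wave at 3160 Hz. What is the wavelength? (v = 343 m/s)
λ = v/f = 0.1085 m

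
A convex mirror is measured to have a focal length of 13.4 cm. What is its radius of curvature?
R = 2|f| = 26.8 cm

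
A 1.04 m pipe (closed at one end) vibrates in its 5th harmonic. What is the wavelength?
λₙ = 4L/n = 0.832 m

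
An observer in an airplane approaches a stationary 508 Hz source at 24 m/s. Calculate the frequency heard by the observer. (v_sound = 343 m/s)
f_obs = f·(v + v_o)/v = 543.5 Hz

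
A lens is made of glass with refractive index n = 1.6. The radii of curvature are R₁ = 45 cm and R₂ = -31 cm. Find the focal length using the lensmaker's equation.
1/f = (n − 1)(1/R₁ − 1/R₂) → f = 30.59 cm (converging lens)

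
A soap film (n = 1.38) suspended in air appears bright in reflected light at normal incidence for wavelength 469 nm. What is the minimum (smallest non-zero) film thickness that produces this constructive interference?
2nt = (m − ½)λ with m = 1 → t = (m − ½)λ/(2n) = 84.96 nm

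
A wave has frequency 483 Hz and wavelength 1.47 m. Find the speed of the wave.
v = fλ = 710 m/s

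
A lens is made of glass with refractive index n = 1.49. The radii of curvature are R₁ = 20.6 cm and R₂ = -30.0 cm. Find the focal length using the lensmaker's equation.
1/f = (n − 1)(1/R₁ − 1/R₂) → f = 24.93 cm (converging lens)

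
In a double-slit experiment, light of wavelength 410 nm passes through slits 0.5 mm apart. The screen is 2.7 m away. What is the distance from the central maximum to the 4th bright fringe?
y = mλL/d = 8.856 mm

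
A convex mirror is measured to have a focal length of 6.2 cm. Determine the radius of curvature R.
R = 2|f| = 12.4 cm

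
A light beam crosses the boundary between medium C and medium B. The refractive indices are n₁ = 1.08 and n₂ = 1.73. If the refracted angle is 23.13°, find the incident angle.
sin θ₁ = (n₂/n₁)·sin θ₂ → θ₁ = 38.99°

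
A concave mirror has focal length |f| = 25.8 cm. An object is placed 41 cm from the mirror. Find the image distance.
f = +25.8 cm (concave); 1/di = 1/f − 1/do → di = 69.59 cm (real image, in front of mirror)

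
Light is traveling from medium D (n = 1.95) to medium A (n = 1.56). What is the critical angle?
θc = arcsin(n₂/n₁) = 53.13°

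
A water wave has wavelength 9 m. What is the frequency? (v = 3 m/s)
f = v/λ = 0.3333 Hz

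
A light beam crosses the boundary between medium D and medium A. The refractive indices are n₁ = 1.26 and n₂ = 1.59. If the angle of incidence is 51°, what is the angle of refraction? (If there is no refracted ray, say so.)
sin θ₂ = (n₁/n₂)·sin θ₁ = 0.6159 → θ₂ = 38.01°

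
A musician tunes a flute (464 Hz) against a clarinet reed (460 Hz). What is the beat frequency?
4 Hz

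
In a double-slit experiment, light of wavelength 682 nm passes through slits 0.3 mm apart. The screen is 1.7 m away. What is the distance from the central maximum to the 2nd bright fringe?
y = mλL/d = 7.729 mm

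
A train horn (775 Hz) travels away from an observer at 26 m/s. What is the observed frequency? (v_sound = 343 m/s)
f_obs = f·v/(v + v_s) = 720.4 Hz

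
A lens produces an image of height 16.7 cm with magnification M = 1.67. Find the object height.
ho = |hi|/|M| = 10 cm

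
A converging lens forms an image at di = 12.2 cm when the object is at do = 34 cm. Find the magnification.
M = −di/do = -0.3588 (inverted image)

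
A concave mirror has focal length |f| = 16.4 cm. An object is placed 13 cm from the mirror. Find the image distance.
f = +16.4 cm (concave); 1/di = 1/f − 1/do → di = -62.71 cm (virtual image, behind mirror)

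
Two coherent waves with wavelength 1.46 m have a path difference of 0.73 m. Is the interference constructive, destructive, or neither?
destructive — path difference = 0.5λ, an odd multiple of λ/2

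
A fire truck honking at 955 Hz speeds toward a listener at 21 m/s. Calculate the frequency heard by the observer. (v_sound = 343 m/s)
f_obs = f·v/(v − v_s) = 1017 Hz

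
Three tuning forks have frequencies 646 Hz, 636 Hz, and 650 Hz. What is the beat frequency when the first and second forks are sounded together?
10 Hz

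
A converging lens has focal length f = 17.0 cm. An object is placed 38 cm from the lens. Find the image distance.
1/di = 1/f − 1/do → di = 30.76 cm (real image)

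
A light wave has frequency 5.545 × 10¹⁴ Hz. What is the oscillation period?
T = 1/f = 1.803 × 10⁻¹⁵ s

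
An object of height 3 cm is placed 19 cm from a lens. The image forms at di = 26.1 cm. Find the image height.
hi = (-di/do) × ho = -4.121 cm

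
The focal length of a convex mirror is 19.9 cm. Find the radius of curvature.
R = 2|f| = 39.8 cm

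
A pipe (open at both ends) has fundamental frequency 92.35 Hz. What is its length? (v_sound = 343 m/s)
L = v/(2f₁) = 1.857 m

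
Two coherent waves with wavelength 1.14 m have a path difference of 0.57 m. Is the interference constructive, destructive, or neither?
destructive — path difference = 0.5λ, an odd multiple of λ/2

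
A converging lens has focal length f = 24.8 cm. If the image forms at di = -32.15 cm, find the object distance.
1/do = 1/f − 1/di → do = 14 cm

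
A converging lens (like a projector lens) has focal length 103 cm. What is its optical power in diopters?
P = 1/f = 0.9709 D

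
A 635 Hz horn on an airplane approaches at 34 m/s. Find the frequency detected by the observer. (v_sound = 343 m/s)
f_obs = f·v/(v − v_s) = 704.9 Hz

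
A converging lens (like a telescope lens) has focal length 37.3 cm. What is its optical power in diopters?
P = 1/f = 2.681 D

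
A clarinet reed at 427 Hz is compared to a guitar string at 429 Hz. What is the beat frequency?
2 Hz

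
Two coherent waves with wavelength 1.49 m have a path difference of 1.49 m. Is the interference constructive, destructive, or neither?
constructive — path difference = 1λ, a whole number of wavelengths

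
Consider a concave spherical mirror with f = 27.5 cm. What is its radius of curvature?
R = 2|f| = 55 cm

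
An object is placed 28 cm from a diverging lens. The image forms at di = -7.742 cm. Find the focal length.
1/f = 1/do + 1/di → f = -10.7 cm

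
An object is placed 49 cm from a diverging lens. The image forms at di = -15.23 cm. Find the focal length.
1/f = 1/do + 1/di → f = -22.1 cm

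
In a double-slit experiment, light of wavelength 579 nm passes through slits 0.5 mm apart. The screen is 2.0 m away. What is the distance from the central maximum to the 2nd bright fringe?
y = mλL/d = 4.632 mm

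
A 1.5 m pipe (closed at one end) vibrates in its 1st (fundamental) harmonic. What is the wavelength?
λₙ = 4L/n = 6 m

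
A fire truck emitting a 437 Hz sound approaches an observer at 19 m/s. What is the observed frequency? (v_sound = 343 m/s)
f_obs = f·v/(v − v_s) = 462.6 Hz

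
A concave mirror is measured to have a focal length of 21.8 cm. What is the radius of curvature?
R = 2|f| = 43.6 cm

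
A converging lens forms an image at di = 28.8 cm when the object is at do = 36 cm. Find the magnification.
M = −di/do = -0.8 (inverted image)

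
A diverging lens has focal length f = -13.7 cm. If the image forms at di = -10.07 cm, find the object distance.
1/do = 1/f − 1/di → do = 38.01 cm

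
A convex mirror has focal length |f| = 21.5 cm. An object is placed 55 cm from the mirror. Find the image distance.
f = −21.5 cm (convex); 1/di = 1/f − 1/do → di = -15.46 cm (virtual image, behind mirror)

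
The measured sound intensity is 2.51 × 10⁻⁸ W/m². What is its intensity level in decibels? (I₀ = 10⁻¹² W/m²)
β = 10·log₁₀(I/I₀) = 44 dB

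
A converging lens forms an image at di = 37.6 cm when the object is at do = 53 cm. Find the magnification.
M = −di/do = -0.7094 (inverted image)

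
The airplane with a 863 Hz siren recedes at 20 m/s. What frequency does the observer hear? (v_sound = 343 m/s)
f_obs = f·v/(v + v_s) = 815.5 Hz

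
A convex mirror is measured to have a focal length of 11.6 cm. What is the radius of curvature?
R = 2|f| = 23.2 cm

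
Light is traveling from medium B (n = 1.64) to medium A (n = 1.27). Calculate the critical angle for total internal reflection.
θc = arcsin(n₂/n₁) = 50.75°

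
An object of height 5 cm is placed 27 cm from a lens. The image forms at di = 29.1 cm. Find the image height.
hi = (-di/do) × ho = -5.389 cm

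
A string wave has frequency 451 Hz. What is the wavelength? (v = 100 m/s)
λ = v/f = 0.2217 m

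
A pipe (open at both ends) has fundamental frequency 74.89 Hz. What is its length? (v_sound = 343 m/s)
L = v/(2f₁) = 2.29 m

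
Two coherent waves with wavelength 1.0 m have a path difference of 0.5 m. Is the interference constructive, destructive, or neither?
destructive — path difference = 0.5λ, an odd multiple of λ/2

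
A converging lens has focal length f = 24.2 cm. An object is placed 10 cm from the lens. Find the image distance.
1/di = 1/f − 1/do → di = -17.04 cm (virtual image)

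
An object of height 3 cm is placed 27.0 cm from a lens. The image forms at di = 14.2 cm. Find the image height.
hi = (-di/do) × ho = -1.578 cm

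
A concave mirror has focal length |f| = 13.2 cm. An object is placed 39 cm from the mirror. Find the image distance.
f = +13.2 cm (concave); 1/di = 1/f − 1/do → di = 19.95 cm (real image, in front of mirror)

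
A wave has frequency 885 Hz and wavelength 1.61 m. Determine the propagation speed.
v = fλ = 1425 m/s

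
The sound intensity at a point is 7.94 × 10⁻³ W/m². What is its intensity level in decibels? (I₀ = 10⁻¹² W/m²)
β = 10·log₁₀(I/I₀) = 99 dB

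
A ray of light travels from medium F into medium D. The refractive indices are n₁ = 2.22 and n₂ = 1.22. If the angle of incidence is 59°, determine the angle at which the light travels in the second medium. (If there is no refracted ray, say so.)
sin θ₂ = (n₁/n₂)·sin θ₁ = 1.56 > 1, so there is no refracted ray — the light undergoes total internal reflection.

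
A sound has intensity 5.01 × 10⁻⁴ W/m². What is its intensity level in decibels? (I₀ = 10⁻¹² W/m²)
β = 10·log₁₀(I/I₀) = 87 dB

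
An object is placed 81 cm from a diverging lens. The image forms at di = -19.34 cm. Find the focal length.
1/f = 1/do + 1/di → f = -25.41 cm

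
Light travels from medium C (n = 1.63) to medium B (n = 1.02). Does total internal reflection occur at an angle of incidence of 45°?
θc = arcsin(n₂/n₁) = 38.74°; 45° > θc, so yes — total internal reflection.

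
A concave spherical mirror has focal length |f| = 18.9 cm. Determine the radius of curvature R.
R = 2|f| = 37.8 cm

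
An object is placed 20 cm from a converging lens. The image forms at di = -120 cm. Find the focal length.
1/f = 1/do + 1/di → f = 24 cm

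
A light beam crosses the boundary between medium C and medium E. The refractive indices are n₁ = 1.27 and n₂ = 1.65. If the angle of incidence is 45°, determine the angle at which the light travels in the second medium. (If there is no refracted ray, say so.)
sin θ₂ = (n₁/n₂)·sin θ₁ = 0.5443 → θ₂ = 32.97°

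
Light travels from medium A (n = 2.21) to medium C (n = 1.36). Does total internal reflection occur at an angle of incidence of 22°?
θc = arcsin(n₂/n₁) = 37.98°; 22° < θc, so no — the ray refracts.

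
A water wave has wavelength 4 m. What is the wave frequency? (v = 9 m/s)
f = v/λ = 2.25 Hz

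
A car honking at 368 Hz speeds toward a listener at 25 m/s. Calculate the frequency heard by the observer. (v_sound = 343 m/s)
f_obs = f·v/(v − v_s) = 396.9 Hz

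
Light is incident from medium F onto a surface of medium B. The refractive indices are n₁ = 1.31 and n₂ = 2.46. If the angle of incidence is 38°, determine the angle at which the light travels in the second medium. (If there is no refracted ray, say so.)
sin θ₂ = (n₁/n₂)·sin θ₁ = 0.3279 → θ₂ = 19.14°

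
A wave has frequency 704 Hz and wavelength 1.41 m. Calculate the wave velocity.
v = fλ = 992.6 m/s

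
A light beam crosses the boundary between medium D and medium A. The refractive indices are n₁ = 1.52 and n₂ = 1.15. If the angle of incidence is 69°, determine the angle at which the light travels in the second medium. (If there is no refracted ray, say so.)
sin θ₂ = (n₁/n₂)·sin θ₁ = 1.234 > 1, so there is no refracted ray — the light undergoes total internal reflection.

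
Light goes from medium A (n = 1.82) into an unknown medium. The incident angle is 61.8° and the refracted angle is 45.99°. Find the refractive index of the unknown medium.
n₂ = n₁·sin θ₁ / sin θ₂ = 2.23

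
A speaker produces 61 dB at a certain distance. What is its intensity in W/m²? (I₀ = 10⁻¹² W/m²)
I = I₀·10^(β/10) = 1.26 × 10⁻⁶ W/m²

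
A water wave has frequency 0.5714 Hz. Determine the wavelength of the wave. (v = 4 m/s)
λ = v/f = 7 m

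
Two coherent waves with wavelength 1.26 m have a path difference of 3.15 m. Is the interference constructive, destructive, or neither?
destructive — path difference = 2.5λ, an odd multiple of λ/2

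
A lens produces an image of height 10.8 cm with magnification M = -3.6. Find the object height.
ho = |hi|/|M| = 3 cm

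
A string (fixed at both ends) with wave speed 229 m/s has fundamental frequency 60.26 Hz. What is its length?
L = v/(2f₁) = 1.9 m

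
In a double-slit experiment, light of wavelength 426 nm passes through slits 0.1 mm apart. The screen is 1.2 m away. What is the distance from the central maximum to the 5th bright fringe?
y = mλL/d = 25.56 mm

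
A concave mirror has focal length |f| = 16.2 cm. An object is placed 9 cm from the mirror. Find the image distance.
f = +16.2 cm (concave); 1/di = 1/f − 1/do → di = -20.25 cm (virtual image, behind mirror)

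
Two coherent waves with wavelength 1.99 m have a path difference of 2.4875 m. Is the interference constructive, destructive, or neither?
neither (partial) — path difference = 1.25λ, neither a whole number of wavelengths nor an odd multiple of λ/2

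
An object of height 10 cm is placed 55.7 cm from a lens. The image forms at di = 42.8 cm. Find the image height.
hi = (-di/do) × ho = -7.684 cm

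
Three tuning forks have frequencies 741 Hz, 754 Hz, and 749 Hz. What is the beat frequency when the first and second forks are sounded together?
13 Hz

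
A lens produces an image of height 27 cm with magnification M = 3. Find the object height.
ho = |hi|/|M| = 9 cm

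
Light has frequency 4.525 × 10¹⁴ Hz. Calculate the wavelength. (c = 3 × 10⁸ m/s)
λ = c/f = 663 nm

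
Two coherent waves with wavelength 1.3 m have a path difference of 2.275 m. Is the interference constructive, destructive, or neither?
neither (partial) — path difference = 1.75λ, neither a whole number of wavelengths nor an odd multiple of λ/2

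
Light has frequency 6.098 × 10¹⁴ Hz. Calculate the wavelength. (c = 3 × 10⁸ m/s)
λ = c/f = 492 nm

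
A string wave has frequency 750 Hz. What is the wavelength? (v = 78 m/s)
λ = v/f = 0.104 m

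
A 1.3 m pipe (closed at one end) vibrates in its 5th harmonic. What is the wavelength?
λₙ = 4L/n = 1.04 m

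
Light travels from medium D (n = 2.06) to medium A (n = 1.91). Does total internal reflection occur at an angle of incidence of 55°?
θc = arcsin(n₂/n₁) = 68°; 55° < θc, so no — the ray refracts.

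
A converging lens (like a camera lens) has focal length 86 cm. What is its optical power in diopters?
P = 1/f = 1.163 D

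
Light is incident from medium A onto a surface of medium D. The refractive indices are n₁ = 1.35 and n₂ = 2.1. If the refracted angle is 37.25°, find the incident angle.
sin θ₁ = (n₂/n₁)·sin θ₂ → θ₁ = 70.32°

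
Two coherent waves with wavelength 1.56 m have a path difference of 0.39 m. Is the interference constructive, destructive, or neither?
neither (partial) — path difference = 0.25λ, neither a whole number of wavelengths nor an odd multiple of λ/2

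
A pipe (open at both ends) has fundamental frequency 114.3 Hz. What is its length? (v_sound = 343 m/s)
L = v/(2f₁) = 1.5 m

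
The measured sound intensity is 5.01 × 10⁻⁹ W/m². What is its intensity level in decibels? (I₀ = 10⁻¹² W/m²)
β = 10·log₁₀(I/I₀) = 37 dB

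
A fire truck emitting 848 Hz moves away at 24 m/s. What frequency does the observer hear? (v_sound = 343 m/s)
f_obs = f·v/(v + v_s) = 792.5 Hz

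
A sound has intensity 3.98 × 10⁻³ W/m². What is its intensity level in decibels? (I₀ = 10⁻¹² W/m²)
β = 10·log₁₀(I/I₀) = 96 dB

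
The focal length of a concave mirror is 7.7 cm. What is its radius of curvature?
R = 2|f| = 15.4 cm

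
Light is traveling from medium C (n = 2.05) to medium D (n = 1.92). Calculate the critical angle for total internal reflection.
θc = arcsin(n₂/n₁) = 69.49°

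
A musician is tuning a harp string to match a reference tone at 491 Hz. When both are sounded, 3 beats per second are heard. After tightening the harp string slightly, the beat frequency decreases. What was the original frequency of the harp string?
488 Hz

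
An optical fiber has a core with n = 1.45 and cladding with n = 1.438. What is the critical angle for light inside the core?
θc = arcsin(n_cladding/n_core) = 82.62°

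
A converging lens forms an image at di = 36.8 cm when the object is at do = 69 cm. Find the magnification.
M = −di/do = -0.5333 (inverted image)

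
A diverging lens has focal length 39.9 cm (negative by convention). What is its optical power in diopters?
P = 1/f = -2.506 D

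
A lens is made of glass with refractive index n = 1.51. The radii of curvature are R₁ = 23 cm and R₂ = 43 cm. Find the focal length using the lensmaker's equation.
1/f = (n − 1)(1/R₁ − 1/R₂) → f = 96.96 cm (converging lens)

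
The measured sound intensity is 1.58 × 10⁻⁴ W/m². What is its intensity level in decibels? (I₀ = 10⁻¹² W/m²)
β = 10·log₁₀(I/I₀) = 81.99 dB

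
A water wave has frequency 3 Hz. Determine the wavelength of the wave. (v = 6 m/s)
λ = v/f = 2 m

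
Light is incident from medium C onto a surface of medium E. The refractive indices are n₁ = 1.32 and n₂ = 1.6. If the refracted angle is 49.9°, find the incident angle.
sin θ₁ = (n₂/n₁)·sin θ₂ → θ₁ = 68°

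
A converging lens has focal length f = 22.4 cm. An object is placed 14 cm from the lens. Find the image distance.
1/di = 1/f − 1/do → di = -37.33 cm (virtual image)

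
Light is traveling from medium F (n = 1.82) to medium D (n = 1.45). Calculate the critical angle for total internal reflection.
θc = arcsin(n₂/n₁) = 52.82°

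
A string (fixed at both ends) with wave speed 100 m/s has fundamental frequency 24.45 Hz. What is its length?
L = v/(2f₁) = 2.045 m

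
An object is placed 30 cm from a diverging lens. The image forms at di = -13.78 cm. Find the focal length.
1/f = 1/do + 1/di → f = -25.49 cm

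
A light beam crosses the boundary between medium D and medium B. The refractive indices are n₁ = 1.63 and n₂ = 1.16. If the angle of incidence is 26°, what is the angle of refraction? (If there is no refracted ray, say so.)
sin θ₂ = (n₁/n₂)·sin θ₁ = 0.616 → θ₂ = 38.02°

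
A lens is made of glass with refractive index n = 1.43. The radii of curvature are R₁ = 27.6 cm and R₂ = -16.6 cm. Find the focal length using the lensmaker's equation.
1/f = (n − 1)(1/R₁ − 1/R₂) → f = 24.11 cm (converging lens)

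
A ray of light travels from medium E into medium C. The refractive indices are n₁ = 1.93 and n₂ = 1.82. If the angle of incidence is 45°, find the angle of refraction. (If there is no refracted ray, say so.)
sin θ₂ = (n₁/n₂)·sin θ₁ = 0.7498 → θ₂ = 48.58°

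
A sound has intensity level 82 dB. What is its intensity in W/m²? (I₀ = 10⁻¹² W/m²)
I = I₀·10^(β/10) = 1.58 × 10⁻⁴ W/m²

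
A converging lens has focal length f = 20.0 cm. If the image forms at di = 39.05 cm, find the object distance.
1/do = 1/f − 1/di → do = 41 cm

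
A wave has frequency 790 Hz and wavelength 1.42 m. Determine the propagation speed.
v = fλ = 1122 m/s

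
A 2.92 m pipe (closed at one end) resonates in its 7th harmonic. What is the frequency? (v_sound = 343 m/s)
fₙ = nv/(4L) = 205.6 Hz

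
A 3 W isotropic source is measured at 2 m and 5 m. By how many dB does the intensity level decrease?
Δβ = 20·log₁₀(r₂/r₁) = 7.959 dB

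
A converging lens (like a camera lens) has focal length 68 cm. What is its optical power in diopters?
P = 1/f = 1.471 D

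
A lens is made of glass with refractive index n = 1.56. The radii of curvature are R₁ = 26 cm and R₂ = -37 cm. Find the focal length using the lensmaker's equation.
1/f = (n − 1)(1/R₁ − 1/R₂) → f = 27.27 cm (converging lens)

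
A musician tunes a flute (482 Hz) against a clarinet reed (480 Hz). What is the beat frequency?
2 Hz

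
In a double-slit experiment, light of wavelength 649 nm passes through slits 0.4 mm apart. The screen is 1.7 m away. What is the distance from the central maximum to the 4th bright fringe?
y = mλL/d = 11.03 mm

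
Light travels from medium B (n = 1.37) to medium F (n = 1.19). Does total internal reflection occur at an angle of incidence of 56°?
θc = arcsin(n₂/n₁) = 60.3°; 56° < θc, so no — the ray refracts.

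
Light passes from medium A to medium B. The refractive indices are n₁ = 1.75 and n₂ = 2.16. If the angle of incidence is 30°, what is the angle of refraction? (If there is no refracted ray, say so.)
sin θ₂ = (n₁/n₂)·sin θ₁ = 0.4051 → θ₂ = 23.9°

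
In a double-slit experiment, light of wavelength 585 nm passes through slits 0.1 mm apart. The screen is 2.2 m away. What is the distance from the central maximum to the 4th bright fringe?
y = mλL/d = 51.48 mm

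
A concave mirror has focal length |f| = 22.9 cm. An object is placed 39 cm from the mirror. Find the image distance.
f = +22.9 cm (concave); 1/di = 1/f − 1/do → di = 55.47 cm (real image, in front of mirror)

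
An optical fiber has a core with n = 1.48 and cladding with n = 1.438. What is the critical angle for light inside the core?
θc = arcsin(n_cladding/n_core) = 76.32°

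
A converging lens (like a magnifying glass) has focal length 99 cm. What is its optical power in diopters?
P = 1/f = 1.01 D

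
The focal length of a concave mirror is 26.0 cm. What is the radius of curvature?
R = 2|f| = 52 cm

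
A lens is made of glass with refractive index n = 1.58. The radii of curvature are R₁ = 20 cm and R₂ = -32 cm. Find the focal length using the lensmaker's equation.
1/f = (n − 1)(1/R₁ − 1/R₂) → f = 21.22 cm (converging lens)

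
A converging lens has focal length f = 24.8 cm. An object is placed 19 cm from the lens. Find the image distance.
1/di = 1/f − 1/do → di = -81.24 cm (virtual image)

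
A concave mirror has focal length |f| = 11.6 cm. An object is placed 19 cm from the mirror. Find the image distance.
f = +11.6 cm (concave); 1/di = 1/f − 1/do → di = 29.78 cm (real image, in front of mirror)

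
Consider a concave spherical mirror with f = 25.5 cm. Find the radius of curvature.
R = 2|f| = 51 cm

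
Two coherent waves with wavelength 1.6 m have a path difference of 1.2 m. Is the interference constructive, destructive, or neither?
neither (partial) — path difference = 0.75λ, neither a whole number of wavelengths nor an odd multiple of λ/2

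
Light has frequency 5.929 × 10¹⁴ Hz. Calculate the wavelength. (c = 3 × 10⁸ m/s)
λ = c/f = 506 nm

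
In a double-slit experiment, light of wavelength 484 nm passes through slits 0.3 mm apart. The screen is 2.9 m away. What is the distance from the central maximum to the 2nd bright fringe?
y = mλL/d = 9.357 mm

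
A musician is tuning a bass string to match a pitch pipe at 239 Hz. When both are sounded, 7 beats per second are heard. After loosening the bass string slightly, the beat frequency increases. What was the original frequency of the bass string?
232 Hz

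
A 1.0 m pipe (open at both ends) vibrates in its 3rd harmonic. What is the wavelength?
λₙ = 2L/n = 0.6667 m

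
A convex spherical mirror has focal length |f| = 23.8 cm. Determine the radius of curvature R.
R = 2|f| = 47.6 cm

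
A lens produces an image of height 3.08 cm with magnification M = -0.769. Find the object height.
ho = |hi|/|M| = 4.005 cm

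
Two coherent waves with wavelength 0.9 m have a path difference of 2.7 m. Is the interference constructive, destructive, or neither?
constructive — path difference = 3λ, a whole number of wavelengths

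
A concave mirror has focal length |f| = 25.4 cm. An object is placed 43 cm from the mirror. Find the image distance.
f = +25.4 cm (concave); 1/di = 1/f − 1/do → di = 62.06 cm (real image, in front of mirror)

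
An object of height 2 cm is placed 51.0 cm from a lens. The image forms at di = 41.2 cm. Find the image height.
hi = (-di/do) × ho = -1.616 cm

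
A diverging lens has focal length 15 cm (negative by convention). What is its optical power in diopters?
P = 1/f = -6.667 D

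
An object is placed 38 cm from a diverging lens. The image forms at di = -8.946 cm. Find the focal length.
1/f = 1/do + 1/di → f = -11.7 cm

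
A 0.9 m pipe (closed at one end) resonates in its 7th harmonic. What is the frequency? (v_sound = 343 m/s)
fₙ = nv/(4L) = 666.9 Hz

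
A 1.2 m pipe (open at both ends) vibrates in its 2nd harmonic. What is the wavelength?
λₙ = 2L/n = 1.2 m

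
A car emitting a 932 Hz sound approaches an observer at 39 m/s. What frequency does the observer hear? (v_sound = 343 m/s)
f_obs = f·v/(v − v_s) = 1052 Hz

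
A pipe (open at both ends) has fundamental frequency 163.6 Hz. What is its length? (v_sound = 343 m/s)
L = v/(2f₁) = 1.048 m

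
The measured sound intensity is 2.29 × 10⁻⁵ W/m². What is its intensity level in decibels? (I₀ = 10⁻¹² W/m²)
β = 10·log₁₀(I/I₀) = 73.6 dB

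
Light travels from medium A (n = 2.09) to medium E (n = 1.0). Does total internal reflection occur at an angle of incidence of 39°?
θc = arcsin(n₂/n₁) = 28.59°; 39° > θc, so yes — total internal reflection.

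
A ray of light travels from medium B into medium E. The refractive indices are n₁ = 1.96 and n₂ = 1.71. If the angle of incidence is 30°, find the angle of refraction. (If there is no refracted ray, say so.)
sin θ₂ = (n₁/n₂)·sin θ₁ = 0.5731 → θ₂ = 34.97°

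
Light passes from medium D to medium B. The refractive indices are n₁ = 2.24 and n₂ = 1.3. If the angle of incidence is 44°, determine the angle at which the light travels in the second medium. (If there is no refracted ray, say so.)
sin θ₂ = (n₁/n₂)·sin θ₁ = 1.197 > 1, so there is no refracted ray — the light undergoes total internal reflection.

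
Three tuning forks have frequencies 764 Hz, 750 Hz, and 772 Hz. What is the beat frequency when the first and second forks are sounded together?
14 Hz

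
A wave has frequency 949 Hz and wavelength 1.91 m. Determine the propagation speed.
v = fλ = 1813 m/s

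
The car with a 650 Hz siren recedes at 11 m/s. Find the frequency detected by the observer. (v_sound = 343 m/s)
f_obs = f·v/(v + v_s) = 629.8 Hz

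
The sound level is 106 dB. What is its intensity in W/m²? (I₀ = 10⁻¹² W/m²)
I = I₀·10^(β/10) = 3.98 × 10⁻² W/m²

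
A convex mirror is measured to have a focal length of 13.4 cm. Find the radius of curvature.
R = 2|f| = 26.8 cm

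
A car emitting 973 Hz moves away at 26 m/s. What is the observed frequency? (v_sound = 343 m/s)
f_obs = f·v/(v + v_s) = 904.4 Hz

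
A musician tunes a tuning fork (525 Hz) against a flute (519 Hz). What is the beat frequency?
6 Hz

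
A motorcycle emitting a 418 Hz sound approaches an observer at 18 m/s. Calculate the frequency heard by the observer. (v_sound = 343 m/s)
f_obs = f·v/(v − v_s) = 441.2 Hz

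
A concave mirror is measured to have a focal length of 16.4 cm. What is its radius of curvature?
R = 2|f| = 32.8 cm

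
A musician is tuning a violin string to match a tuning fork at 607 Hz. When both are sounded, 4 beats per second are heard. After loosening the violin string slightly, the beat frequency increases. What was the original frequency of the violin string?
603 Hz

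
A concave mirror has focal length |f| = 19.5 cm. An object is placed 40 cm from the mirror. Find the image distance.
f = +19.5 cm (concave); 1/di = 1/f − 1/do → di = 38.05 cm (real image, in front of mirror)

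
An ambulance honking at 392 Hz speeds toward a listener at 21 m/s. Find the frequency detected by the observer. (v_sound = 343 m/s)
f_obs = f·v/(v − v_s) = 417.6 Hz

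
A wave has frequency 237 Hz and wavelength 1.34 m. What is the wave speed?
v = fλ = 317.6 m/s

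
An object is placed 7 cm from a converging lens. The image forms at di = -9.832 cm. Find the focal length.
1/f = 1/do + 1/di → f = 24.3 cm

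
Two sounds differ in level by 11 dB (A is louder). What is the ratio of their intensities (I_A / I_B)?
I_A/I_B = 10^(Δβ/10) = 12.59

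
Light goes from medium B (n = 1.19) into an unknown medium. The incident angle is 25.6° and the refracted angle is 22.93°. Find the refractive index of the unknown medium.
n₂ = n₁·sin θ₁ / sin θ₂ = 1.32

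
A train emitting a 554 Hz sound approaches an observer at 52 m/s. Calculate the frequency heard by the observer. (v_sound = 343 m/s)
f_obs = f·v/(v − v_s) = 653 Hz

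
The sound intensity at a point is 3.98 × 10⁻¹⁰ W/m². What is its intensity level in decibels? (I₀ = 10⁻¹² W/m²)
β = 10·log₁₀(I/I₀) = 26 dB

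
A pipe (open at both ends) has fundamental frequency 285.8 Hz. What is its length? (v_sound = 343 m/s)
L = v/(2f₁) = 0.6001 m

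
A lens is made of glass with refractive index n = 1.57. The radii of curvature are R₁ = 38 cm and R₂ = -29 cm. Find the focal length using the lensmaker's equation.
1/f = (n − 1)(1/R₁ − 1/R₂) → f = 28.86 cm (converging lens)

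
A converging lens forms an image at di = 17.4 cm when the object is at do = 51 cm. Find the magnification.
M = −di/do = -0.3412 (inverted image)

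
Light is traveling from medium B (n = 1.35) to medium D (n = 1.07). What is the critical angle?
θc = arcsin(n₂/n₁) = 52.43°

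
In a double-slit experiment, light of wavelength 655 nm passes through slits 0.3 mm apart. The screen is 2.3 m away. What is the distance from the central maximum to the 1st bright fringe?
y = mλL/d = 5.022 mm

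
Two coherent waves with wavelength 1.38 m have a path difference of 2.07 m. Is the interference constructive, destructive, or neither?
destructive — path difference = 1.5λ, an odd multiple of λ/2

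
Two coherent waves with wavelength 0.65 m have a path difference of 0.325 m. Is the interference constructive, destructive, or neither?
destructive — path difference = 0.5λ, an odd multiple of λ/2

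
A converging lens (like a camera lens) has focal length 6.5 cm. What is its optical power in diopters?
P = 1/f = 15.38 D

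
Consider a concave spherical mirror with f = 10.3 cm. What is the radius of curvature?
R = 2|f| = 20.6 cm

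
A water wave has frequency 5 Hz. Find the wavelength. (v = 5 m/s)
λ = v/f = 1 m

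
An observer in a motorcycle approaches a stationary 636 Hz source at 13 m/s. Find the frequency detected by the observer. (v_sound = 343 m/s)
f_obs = f·(v + v_o)/v = 660.1 Hz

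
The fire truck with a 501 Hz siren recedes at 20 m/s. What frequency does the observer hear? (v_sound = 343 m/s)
f_obs = f·v/(v + v_s) = 473.4 Hz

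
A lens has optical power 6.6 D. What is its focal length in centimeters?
f = 1/P = 15.15 cm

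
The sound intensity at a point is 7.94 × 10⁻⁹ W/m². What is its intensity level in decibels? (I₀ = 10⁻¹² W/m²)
β = 10·log₁₀(I/I₀) = 39 dB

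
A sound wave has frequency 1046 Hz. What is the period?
T = 1/f = 9.560 × 10⁻⁴ s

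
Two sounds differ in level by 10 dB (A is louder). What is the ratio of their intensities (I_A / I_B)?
I_A/I_B = 10^(Δβ/10) = 10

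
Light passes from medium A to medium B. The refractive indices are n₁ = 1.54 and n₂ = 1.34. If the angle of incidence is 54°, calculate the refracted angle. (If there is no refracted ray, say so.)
sin θ₂ = (n₁/n₂)·sin θ₁ = 0.9298 → θ₂ = 68.4°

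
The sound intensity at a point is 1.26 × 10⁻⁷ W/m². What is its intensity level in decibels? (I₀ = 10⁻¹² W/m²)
β = 10·log₁₀(I/I₀) = 51 dB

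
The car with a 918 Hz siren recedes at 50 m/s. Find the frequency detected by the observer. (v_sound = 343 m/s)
f_obs = f·v/(v + v_s) = 801.2 Hz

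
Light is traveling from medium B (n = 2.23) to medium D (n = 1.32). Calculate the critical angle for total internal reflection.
θc = arcsin(n₂/n₁) = 36.29°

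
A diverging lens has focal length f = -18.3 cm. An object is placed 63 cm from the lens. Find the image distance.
1/di = 1/f − 1/do → di = -14.18 cm (virtual image)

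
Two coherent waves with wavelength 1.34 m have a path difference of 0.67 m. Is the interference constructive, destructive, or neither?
destructive — path difference = 0.5λ, an odd multiple of λ/2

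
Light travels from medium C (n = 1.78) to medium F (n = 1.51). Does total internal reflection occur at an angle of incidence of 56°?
θc = arcsin(n₂/n₁) = 58.03°; 56° < θc, so no — the ray refracts.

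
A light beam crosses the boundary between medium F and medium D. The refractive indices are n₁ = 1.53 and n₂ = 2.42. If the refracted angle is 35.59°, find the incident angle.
sin θ₁ = (n₂/n₁)·sin θ₂ → θ₁ = 67°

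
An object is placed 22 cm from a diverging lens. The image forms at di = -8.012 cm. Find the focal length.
1/f = 1/do + 1/di → f = -12.6 cm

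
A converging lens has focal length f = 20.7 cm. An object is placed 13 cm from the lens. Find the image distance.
1/di = 1/f − 1/do → di = -34.95 cm (virtual image)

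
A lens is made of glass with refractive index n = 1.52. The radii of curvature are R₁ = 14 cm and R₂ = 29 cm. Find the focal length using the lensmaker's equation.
1/f = (n − 1)(1/R₁ − 1/R₂) → f = 52.05 cm (converging lens)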